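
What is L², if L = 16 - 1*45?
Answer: 841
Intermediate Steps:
L = -29 (L = 16 - 45 = -29)
L² = (-29)² = 841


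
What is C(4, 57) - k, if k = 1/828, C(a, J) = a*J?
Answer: 188783/828 ≈ 228.00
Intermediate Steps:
C(a, J) = J*a
k = 1/828 ≈ 0.0012077
C(4, 57) - k = 57*4 - 1*1/828 = 228 - 1/828 = 188783/828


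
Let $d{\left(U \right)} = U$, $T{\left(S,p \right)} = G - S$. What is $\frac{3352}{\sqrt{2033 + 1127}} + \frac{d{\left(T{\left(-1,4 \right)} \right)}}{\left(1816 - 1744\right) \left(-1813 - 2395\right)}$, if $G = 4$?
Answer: $- \frac{5}{302976} + \frac{838 \sqrt{790}}{395} \approx 59.629$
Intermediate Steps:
$T{\left(S,p \right)} = 4 - S$
$\frac{3352}{\sqrt{2033 + 1127}} + \frac{d{\left(T{\left(-1,4 \right)} \right)}}{\left(1816 - 1744\right) \left(-1813 - 2395\right)} = \frac{3352}{\sqrt{2033 + 1127}} + \frac{4 - -1}{\left(1816 - 1744\right) \left(-1813 - 2395\right)} = \frac{3352}{\sqrt{3160}} + \frac{4 + 1}{72 \left(-4208\right)} = \frac{3352}{2 \sqrt{790}} + \frac{5}{-302976} = 3352 \frac{\sqrt{790}}{1580} + 5 \left(- \frac{1}{302976}\right) = \frac{838 \sqrt{790}}{395} - \frac{5}{302976} = - \frac{5}{302976} + \frac{838 \sqrt{790}}{395}$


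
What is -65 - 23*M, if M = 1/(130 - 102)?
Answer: -1843/28 ≈ -65.821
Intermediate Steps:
M = 1/28 ≈ 0.035714
-65 - 23*M = -65 - 23*1/28 = -65 - 23/28 = -1843/28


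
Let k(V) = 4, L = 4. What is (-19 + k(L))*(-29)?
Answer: 435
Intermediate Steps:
(-19 + k(L))*(-29) = (-19 + 4)*(-29) = -15*(-29) = 435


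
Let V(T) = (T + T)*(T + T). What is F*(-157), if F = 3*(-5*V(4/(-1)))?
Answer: 150720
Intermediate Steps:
V(T) = 4*T² (V(T) = (2*T)*(2*T) = 4*T²)
F = -960 (F = 3*(-20*(4/(-1))²) = 3*(-20*(4*(-1))²) = 3*(-20*(-4)²) = 3*(-20*16) = 3*(-5*64) = 3*(-320) = -960)
F*(-157) = -960*(-157) = 150720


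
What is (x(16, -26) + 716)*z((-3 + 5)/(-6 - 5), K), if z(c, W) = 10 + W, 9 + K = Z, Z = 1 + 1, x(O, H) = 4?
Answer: 2160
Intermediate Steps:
Z = 2
K = -7 (K = -9 + 2 = -7)
(x(16, -26) + 716)*z((-3 + 5)/(-6 - 5), K) = (4 + 716)*(10 - 7) = 720*3 = 2160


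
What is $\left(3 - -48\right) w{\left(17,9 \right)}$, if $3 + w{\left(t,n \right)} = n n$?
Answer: $3978$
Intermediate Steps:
$w{\left(t,n \right)} = -3 + n^{2}$ ($w{\left(t,n \right)} = -3 + n n = -3 + n^{2}$)
$\left(3 - -48\right) w{\left(17,9 \right)} = \left(3 - -48\right) \left(-3 + 9^{2}\right) = \left(3 + 48\right) \left(-3 + 81\right) = 51 \cdot 78 = 3978$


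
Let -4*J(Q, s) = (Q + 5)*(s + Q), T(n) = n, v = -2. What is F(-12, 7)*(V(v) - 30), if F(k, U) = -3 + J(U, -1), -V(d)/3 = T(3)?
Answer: 819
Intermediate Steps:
J(Q, s) = -(5 + Q)*(Q + s)/4 (J(Q, s) = -(Q + 5)*(s + Q)/4 = -(5 + Q)*(Q + s)/4)
V(d) = -9 (V(d) = -3*3 = -9)
F(k, U) = -7/4 - U - U²/4 (F(k, U) = -3 + (-5*U/4 - 5/4*(-1) - U²/4 - ¼*U*(-1)) = -3 + (-5*U/4 + 5/4 - U²/4 + U/4) = -3 + (5/4 - U - U²/4) = -7/4 - U - U²/4)
F(-12, 7)*(V(v) - 30) = (-7/4 - 1*7 - ¼*7²)*(-9 - 30) = (-7/4 - 7 - ¼*49)*(-39) = (-7/4 - 7 - 49/4)*(-39) = -21*(-39) = 819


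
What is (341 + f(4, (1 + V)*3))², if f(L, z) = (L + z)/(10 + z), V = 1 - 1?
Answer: 19713600/169 ≈ 1.1665e+5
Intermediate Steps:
V = 0
f(L, z) = (L + z)/(10 + z)
(341 + f(4, (1 + V)*3))² = (341 + (4 + (1 + 0)*3)/(10 + (1 + 0)*3))² = (341 + (4 + 1*3)/(10 + 1*3))² = (341 + (4 + 3)/(10 + 3))² = (341 + 7/13)² = (4440/13)² = 19713600/169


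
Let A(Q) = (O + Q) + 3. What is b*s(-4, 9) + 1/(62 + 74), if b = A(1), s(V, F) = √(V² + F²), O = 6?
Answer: 1/136 + 10*√97 ≈ 98.496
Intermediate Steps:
A(Q) = 9 + Q (A(Q) = (6 + Q) + 3 = 9 + Q)
s(V, F) = √(F² + V²)
b = 10 (b = 9 + 1 = 10)
b*s(-4, 9) + 1/(62 + 74) = 10*√(9² + (-4)²) + 1/(62 + 74) = 10*√(81 + 16) + 1/136 = 10*√97 + 1/136 = 1/136 + 10*√97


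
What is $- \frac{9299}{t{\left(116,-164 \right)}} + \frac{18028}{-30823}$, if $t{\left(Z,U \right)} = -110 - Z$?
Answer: $\frac{282548749}{6965998} \approx 40.561$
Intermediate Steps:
$- \frac{9299}{t{\left(116,-164 \right)}} + \frac{18028}{-30823} = - \frac{9299}{-110 - 116} + \frac{18028}{-30823} = - \frac{9299}{-110 - 116} + 18028 \left(- \frac{1}{30823}\right) = - \frac{9299}{-226} - \frac{18028}{30823} = \left(-9299\right) \left(- \frac{1}{226}\right) - \frac{18028}{30823} = \frac{9299}{226} - \frac{18028}{30823} = \frac{282548749}{6965998}$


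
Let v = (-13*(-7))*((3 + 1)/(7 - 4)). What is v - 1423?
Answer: -3905/3 ≈ -1301.7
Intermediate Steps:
v = 364/3 (v = 91*(4/3) = 364/3 ≈ 121.33)
v - 1423 = 364/3 - 1423 = -3905/3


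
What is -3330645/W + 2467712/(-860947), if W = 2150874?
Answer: -2725082133701/617262839226 ≈ -4.4148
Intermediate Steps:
-3330645/W + 2467712/(-860947) = -3330645/2150874 + 2467712/(-860947) = -3330645*1/2150874 + 2467712*(-1/860947) = -1110215/716958 - 2467712/860947 = -2725082133701/617262839226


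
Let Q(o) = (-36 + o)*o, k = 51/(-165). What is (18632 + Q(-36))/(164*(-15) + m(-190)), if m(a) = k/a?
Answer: -221790800/25706983 ≈ -8.6277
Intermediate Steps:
k = -17/55 (k = 51*(-1/165) = -17/55 ≈ -0.30909)
m(a) = -17/(55*a)
Q(o) = o*(-36 + o)
(18632 + Q(-36))/(164*(-15) + m(-190)) = (18632 - 36*(-36 - 36))/(164*(-15) - 17/55/(-190)) = (18632 - 36*(-72))/(-2460 - 17/55*(-1/190)) = (18632 + 2592)/(-2460 + 17/10450) = 21224/(-25706983/10450) = 21224*(-10450/25706983) = -221790800/25706983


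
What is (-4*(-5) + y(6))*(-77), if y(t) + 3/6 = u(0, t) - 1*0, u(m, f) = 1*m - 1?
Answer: -2849/2 ≈ -1424.5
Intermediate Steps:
u(m, f) = -1 + m (u(m, f) = m - 1 = -1 + m)
y(t) = -3/2 (y(t) = -1/2 + ((-1 + 0) - 1*0) = -1/2 + (-1 + 0) = -1/2 - 1 = -3/2)
(-4*(-5) + y(6))*(-77) = (-4*(-5) - 3/2)*(-77) = (20 - 3/2)*(-77) = (37/2)*(-77) = -2849/2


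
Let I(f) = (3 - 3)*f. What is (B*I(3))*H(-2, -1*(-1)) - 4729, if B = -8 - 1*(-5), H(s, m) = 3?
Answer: -4729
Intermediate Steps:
B = -3 (B = -8 + 5 = -3)
I(f) = 0 (I(f) = 0*f = 0)
(B*I(3))*H(-2, -1*(-1)) - 4729 = -3*0*3 - 4729 = 0*3 - 4729 = 0 - 4729 = -4729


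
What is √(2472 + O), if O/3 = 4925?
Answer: √17247 ≈ 131.33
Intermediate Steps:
O = 14775 (O = 3*4925 = 14775)
√(2472 + O) = √(2472 + 14775) = √17247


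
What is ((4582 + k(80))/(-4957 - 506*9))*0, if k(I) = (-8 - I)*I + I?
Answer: 0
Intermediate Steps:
k(I) = I + I*(-8 - I) (k(I) = I*(-8 - I) + I = I + I*(-8 - I))
((4582 + k(80))/(-4957 - 506*9))*0 = ((4582 - 1*80*(7 + 80))/(-4957 - 506*9))*0 = ((4582 - 1*80*87)/(-4957 - 4554))*0 = ((4582 - 6960)/(-9511))*0 = -2378*(-1/9511)*0 = (2378/9511)*0 = 0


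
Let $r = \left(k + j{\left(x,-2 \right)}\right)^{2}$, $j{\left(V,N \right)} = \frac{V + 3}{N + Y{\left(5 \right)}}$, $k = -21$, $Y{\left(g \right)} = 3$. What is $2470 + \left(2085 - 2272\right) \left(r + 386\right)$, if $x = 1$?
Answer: $-123755$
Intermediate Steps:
$j{\left(V,N \right)} = \frac{3 + V}{3 + N}$ ($j{\left(V,N \right)} = \frac{V + 3}{N + 3} = \frac{3 + V}{3 + N}$)
$r = 289$ ($r = \left(-21 + \frac{3 + 1}{3 - 2}\right)^{2} = \left(-21 + 1^{-1} \cdot 4\right)^{2} = \left(-21 + 1 \cdot 4\right)^{2} = \left(-21 + 4\right)^{2} = \left(-17\right)^{2} = 289$)
$2470 + \left(2085 - 2272\right) \left(r + 386\right) = 2470 + \left(2085 - 2272\right) \left(289 + 386\right) = 2470 - 126225 = -123755$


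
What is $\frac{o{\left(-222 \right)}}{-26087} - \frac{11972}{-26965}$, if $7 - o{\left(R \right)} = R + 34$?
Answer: $\frac{307055389}{703435955} \approx 0.43651$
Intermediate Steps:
$o{\left(R \right)} = -27 - R$ ($o{\left(R \right)} = 7 - \left(R + 34\right) = 7 - \left(34 + R\right) = -27 - R$)
$\frac{o{\left(-222 \right)}}{-26087} - \frac{11972}{-26965} = \frac{-27 - -222}{-26087} - \frac{11972}{-26965} = \left(-27 + 222\right) \left(- \frac{1}{26087}\right) - - \frac{11972}{26965} = 195 \left(- \frac{1}{26087}\right) + \frac{11972}{26965} = - \frac{195}{26087} + \frac{11972}{26965} = \frac{307055389}{703435955}$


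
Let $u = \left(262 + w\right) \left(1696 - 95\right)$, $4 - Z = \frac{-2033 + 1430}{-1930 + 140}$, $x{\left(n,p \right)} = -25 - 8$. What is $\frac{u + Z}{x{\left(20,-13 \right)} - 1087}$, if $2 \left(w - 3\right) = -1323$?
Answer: $\frac{568139589}{1002400} \approx 566.78$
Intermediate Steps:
$w = - \frac{1317}{2}$ ($w = 3 + \frac{1}{2} \left(-1323\right) = 3 - \frac{1323}{2} = - \frac{1317}{2} \approx -658.5$)
$x{\left(n,p \right)} = -33$ ($x{\left(n,p \right)} = -25 - 8 = -33$)
$Z = \frac{6557}{1790}$ ($Z = 4 - \frac{-2033 + 1430}{-1930 + 140} = 4 - - \frac{603}{-1790} = 4 - \left(-603\right) \left(- \frac{1}{1790}\right) = 4 - \frac{603}{1790} = \frac{6557}{1790} \approx 3.6631$)
$u = - \frac{1269593}{2}$ ($u = \left(262 - \frac{1317}{2}\right) \left(1696 - 95\right) = \left(- \frac{793}{2}\right) 1601 = - \frac{1269593}{2} \approx -6.348 \cdot 10^{5}$)
$\frac{u + Z}{x{\left(20,-13 \right)} - 1087} = \frac{- \frac{1269593}{2} + \frac{6557}{1790}}{-33 - 1087} = - \frac{568139589}{895 \left(-1120\right)} = \left(- \frac{568139589}{895}\right) \left(- \frac{1}{1120}\right) = \frac{568139589}{1002400}$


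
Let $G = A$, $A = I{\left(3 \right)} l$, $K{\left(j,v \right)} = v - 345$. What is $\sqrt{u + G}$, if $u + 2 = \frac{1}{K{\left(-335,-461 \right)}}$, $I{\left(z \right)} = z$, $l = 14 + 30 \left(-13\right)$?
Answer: $\frac{i \sqrt{734089486}}{806} \approx 33.615 i$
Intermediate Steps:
$l = -376$ ($l = 14 - 390 = -376$)
$K{\left(j,v \right)} = -345 + v$
$u = - \frac{1613}{806}$ ($u = -2 + \frac{1}{-345 - 461} = -2 + \frac{1}{-806} = -2 - \frac{1}{806} = - \frac{1613}{806} \approx -2.0012$)
$A = -1128$ ($A = 3 \left(-376\right) = -1128$)
$G = -1128$
$\sqrt{u + G} = \sqrt{- \frac{1613}{806} - 1128} = \sqrt{- \frac{910781}{806}} = \frac{i \sqrt{734089486}}{806}$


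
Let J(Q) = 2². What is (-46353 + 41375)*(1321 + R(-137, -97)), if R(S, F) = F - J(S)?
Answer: -6073160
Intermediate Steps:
J(Q) = 4
R(S, F) = -4 + F (R(S, F) = F - 1*4 = F - 4 = -4 + F)
(-46353 + 41375)*(1321 + R(-137, -97)) = (-46353 + 41375)*(1321 + (-4 - 97)) = -4978*(1321 - 101) = -4978*1220 = -6073160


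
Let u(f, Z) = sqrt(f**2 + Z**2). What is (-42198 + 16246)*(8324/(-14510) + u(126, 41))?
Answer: 108012224/7255 - 25952*sqrt(17557) ≈ -3.4238e+6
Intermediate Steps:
u(f, Z) = sqrt(Z**2 + f**2)
(-42198 + 16246)*(8324/(-14510) + u(126, 41)) = (-42198 + 16246)*(8324/(-14510) + sqrt(41**2 + 126**2)) = -25952*(8324*(-1/14510) + sqrt(1681 + 15876)) = -25952*(-4162/7255 + sqrt(17557)) = 108012224/7255 - 25952*sqrt(17557)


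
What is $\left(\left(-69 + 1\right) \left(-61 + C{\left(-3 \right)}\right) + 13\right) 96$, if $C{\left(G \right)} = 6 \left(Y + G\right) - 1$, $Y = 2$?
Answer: $445152$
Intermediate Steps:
$C{\left(G \right)} = 11 + 6 G$ ($C{\left(G \right)} = 6 \left(2 + G\right) - 1 = \left(12 + 6 G\right) - 1 = 11 + 6 G$)
$\left(\left(-69 + 1\right) \left(-61 + C{\left(-3 \right)}\right) + 13\right) 96 = \left(\left(-69 + 1\right) \left(-61 + \left(11 + 6 \left(-3\right)\right)\right) + 13\right) 96 = \left(- 68 \left(-61 + \left(11 - 18\right)\right) + 13\right) 96 = \left(- 68 \left(-61 - 7\right) + 13\right) 96 = \left(\left(-68\right) \left(-68\right) + 13\right) 96 = \left(4624 + 13\right) 96 = 4637 \cdot 96 = 445152$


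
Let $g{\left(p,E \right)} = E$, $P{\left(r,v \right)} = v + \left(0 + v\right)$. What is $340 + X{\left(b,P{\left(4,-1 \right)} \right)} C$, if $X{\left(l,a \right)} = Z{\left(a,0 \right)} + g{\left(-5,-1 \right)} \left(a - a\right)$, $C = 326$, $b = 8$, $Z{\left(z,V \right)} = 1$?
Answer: $666$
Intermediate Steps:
$P{\left(r,v \right)} = 2 v$ ($P{\left(r,v \right)} = v + v = 2 v$)
$X{\left(l,a \right)} = 1$ ($X{\left(l,a \right)} = 1 - \left(a - a\right) = 1 - 0 = 1 + 0 = 1$)
$340 + X{\left(b,P{\left(4,-1 \right)} \right)} C = 340 + 1 \cdot 326 = 340 + 326 = 666$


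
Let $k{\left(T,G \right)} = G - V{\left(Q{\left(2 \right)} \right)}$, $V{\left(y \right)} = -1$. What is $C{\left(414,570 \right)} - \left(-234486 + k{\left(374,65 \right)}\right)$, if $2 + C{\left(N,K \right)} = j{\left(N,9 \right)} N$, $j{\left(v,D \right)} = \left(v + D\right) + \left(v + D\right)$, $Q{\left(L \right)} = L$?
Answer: $584662$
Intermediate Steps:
$k{\left(T,G \right)} = 1 + G$ ($k{\left(T,G \right)} = G - -1 = G + 1 = 1 + G$)
$j{\left(v,D \right)} = 2 D + 2 v$ ($j{\left(v,D \right)} = \left(D + v\right) + \left(D + v\right) = 2 D + 2 v$)
$C{\left(N,K \right)} = -2 + N \left(18 + 2 N\right)$ ($C{\left(N,K \right)} = -2 + \left(2 \cdot 9 + 2 N\right) N = -2 + \left(18 + 2 N\right) N = -2 + N \left(18 + 2 N\right)$)
$C{\left(414,570 \right)} - \left(-234486 + k{\left(374,65 \right)}\right) = \left(-2 + 2 \cdot 414 \left(9 + 414\right)\right) - \left(-234486 + \left(1 + 65\right)\right) = \left(-2 + 2 \cdot 414 \cdot 423\right) - \left(-234486 + 66\right) = \left(-2 + 350244\right) - -234420 = 350242 + 234420 = 584662$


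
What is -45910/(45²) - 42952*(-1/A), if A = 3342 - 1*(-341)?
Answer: -16421746/1491615 ≈ -11.009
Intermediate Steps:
A = 3683 (A = 3342 + 341 = 3683)
-45910/(45²) - 42952*(-1/A) = -45910/(45²) - 42952/((-1*3683)) = -45910/2025 - 42952/(-3683) = -45910*1/2025 - 42952*(-1/3683) = -9182/405 + 42952/3683 = -16421746/1491615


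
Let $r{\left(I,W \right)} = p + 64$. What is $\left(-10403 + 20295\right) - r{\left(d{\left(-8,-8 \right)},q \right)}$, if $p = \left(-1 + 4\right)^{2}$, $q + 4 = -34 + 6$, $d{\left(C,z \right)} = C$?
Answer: $9819$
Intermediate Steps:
$q = -32$ ($q = -4 + \left(-34 + 6\right) = -4 - 28 = -32$)
$p = 9$ ($p = 3^{2} = 9$)
$r{\left(I,W \right)} = 73$ ($r{\left(I,W \right)} = 9 + 64 = 73$)
$\left(-10403 + 20295\right) - r{\left(d{\left(-8,-8 \right)},q \right)} = \left(-10403 + 20295\right) - 73 = 9892 - 73 = 9819$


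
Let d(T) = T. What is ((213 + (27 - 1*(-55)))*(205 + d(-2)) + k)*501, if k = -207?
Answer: 29898678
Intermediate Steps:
((213 + (27 - 1*(-55)))*(205 + d(-2)) + k)*501 = ((213 + (27 - 1*(-55)))*(205 - 2) - 207)*501 = ((213 + (27 + 55))*203 - 207)*501 = ((213 + 82)*203 - 207)*501 = (295*203 - 207)*501 = (59885 - 207)*501 = 59678*501 = 29898678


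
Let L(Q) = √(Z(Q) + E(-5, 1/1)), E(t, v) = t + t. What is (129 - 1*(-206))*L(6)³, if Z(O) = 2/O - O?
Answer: -15745*I*√141/9 ≈ -20774.0*I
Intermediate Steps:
Z(O) = -O + 2/O
E(t, v) = 2*t
L(Q) = √(-10 - Q + 2/Q) (L(Q) = √((-Q + 2/Q) + 2*(-5)) = √((-Q + 2/Q) - 10) = √(-10 - Q + 2/Q))
(129 - 1*(-206))*L(6)³ = (129 - 1*(-206))*(√(-10 - 1*6 + 2/6))³ = (129 + 206)*(√(-10 - 6 + 2*(⅙)))³ = 335*(√(-10 - 6 + ⅓))³ = 335*(√(-47/3))³ = 335*(I*√141/3)³ = 335*(-47*I*√141/9) = -15745*I*√141/9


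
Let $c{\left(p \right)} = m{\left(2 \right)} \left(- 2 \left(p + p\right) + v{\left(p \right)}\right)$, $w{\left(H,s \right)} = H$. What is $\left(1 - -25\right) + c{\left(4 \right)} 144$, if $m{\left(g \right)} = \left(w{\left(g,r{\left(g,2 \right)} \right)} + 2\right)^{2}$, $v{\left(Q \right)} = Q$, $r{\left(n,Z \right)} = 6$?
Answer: $-27622$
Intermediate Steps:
$m{\left(g \right)} = \left(2 + g\right)^{2}$ ($m{\left(g \right)} = \left(g + 2\right)^{2} = \left(2 + g\right)^{2}$)
$c{\left(p \right)} = - 48 p$ ($c{\left(p \right)} = \left(2 + 2\right)^{2} \left(- 2 \left(p + p\right) + p\right) = 4^{2} \left(- 2 \cdot 2 p + p\right) = 16 \left(- 4 p + p\right) = 16 \left(- 3 p\right) = - 48 p$)
$\left(1 - -25\right) + c{\left(4 \right)} 144 = \left(1 - -25\right) + \left(-48\right) 4 \cdot 144 = \left(1 + 25\right) - 27648 = 26 - 27648 = -27622$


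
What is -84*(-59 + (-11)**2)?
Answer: -5208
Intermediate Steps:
-84*(-59 + (-11)**2) = -84*(-59 + 121) = -84*62 = -5208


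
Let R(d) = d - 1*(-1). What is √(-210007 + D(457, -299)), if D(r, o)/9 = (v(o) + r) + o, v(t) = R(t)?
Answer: I*√211267 ≈ 459.64*I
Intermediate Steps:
R(d) = 1 + d (R(d) = d + 1 = 1 + d)
v(t) = 1 + t
D(r, o) = 9 + 9*r + 18*o (D(r, o) = 9*(((1 + o) + r) + o) = 9*((1 + o + r) + o) = 9*(1 + r + 2*o) = 9 + 9*r + 18*o)
√(-210007 + D(457, -299)) = √(-210007 + (9 + 9*457 + 18*(-299))) = √(-210007 + (9 + 4113 - 5382)) = √(-210007 - 1260) = √(-211267) = I*√211267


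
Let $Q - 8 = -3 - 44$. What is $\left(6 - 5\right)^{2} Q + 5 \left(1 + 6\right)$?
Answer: $-4$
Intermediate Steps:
$Q = -39$ ($Q = 8 - 47 = -39$)
$\left(6 - 5\right)^{2} Q + 5 \left(1 + 6\right) = \left(6 - 5\right)^{2} \left(-39\right) + 5 \left(1 + 6\right) = 1^{2} \left(-39\right) + 5 \cdot 7 = 1 \left(-39\right) + 35 = -39 + 35 = -4$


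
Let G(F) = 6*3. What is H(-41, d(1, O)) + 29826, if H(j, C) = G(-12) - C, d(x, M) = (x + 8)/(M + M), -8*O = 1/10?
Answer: 30204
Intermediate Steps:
O = -1/80 (O = -⅛/10 = -⅛*⅒ = -1/80 ≈ -0.012500)
d(x, M) = (8 + x)/(2*M) (d(x, M) = (8 + x)/((2*M)) = (8 + x)*(1/(2*M)) = (8 + x)/(2*M))
G(F) = 18
H(j, C) = 18 - C
H(-41, d(1, O)) + 29826 = (18 - (8 + 1)/(2*(-1/80))) + 29826 = (18 - (-80)*9/2) + 29826 = (18 - 1*(-360)) + 29826 = (18 + 360) + 29826 = 378 + 29826 = 30204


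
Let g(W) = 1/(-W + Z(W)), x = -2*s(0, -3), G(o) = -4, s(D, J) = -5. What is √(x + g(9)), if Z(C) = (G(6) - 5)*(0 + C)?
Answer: √8990/30 ≈ 3.1605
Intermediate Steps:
Z(C) = -9*C (Z(C) = (-4 - 5)*(0 + C) = -9*C)
x = 10 (x = -2*(-5) = 10)
g(W) = -1/(10*W) (g(W) = 1/(-W - 9*W) = 1/(-10*W) = -1/(10*W))
√(x + g(9)) = √(10 - ⅒/9) = √(10 - ⅒*⅑) = √(10 - 1/90) = √(899/90) = √8990/30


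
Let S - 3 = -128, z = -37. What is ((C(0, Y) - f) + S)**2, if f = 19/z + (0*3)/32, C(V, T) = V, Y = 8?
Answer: 21215236/1369 ≈ 15497.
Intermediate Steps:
S = -125 (S = 3 - 128 = -125)
f = -19/37 (f = 19/(-37) + (0*3)/32 = 19*(-1/37) + 0*(1/32) = -19/37 + 0 = -19/37 ≈ -0.51351)
((C(0, Y) - f) + S)**2 = ((0 - 1*(-19/37)) - 125)**2 = ((0 + 19/37) - 125)**2 = (19/37 - 125)**2 = (-4606/37)**2 = 21215236/1369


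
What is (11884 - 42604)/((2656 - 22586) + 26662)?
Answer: -2560/561 ≈ -4.5633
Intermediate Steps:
(11884 - 42604)/((2656 - 22586) + 26662) = -30720/(-19930 + 26662) = -30720/6732 = -30720*1/6732 = -2560/561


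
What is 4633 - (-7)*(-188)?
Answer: 3317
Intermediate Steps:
4633 - (-7)*(-188) = 4633 - 1*1316 = 4633 - 1316 = 3317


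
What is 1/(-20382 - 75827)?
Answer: -1/96209 ≈ -1.0394e-5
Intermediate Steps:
1/(-20382 - 75827) = 1/(-96209) = -1/96209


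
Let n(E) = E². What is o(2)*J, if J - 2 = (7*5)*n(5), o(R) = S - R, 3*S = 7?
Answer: 877/3 ≈ 292.33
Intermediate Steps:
S = 7/3 (S = (⅓)*7 = 7/3 ≈ 2.3333)
o(R) = 7/3 - R
J = 877 (J = 2 + (7*5)*5² = 2 + 35*25 = 2 + 875 = 877)
o(2)*J = (7/3 - 1*2)*877 = (7/3 - 2)*877 = (⅓)*877 = 877/3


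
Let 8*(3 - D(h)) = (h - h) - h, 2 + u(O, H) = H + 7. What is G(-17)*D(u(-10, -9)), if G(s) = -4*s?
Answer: 170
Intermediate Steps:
u(O, H) = 5 + H (u(O, H) = -2 + (H + 7) = -2 + (7 + H) = 5 + H)
D(h) = 3 + h/8 (D(h) = 3 - ((h - h) - h)/8 = 3 - (0 - h)/8 = 3 - (-1)*h/8 = 3 + h/8)
G(-17)*D(u(-10, -9)) = (-4*(-17))*(3 + (5 - 9)/8) = 68*(3 + (1/8)*(-4)) = 68*(3 - 1/2) = 68*(5/2) = 170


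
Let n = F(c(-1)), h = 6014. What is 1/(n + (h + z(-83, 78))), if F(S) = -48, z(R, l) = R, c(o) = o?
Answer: 1/5883 ≈ 0.00016998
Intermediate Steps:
n = -48
1/(n + (h + z(-83, 78))) = 1/(-48 + (6014 - 83)) = 1/(-48 + 5931) = 1/5883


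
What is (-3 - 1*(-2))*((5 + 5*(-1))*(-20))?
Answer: 0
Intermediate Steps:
(-3 - 1*(-2))*((5 + 5*(-1))*(-20)) = (-3 + 2)*((5 - 5)*(-20)) = -0*(-20) = -1*0 = 0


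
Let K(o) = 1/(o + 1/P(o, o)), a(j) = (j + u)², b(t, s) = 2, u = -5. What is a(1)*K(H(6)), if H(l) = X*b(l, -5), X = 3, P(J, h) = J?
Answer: 96/37 ≈ 2.5946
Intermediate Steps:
a(j) = (-5 + j)² (a(j) = (j - 5)² = (-5 + j)²)
H(l) = 6 (H(l) = 3*2 = 6)
K(o) = 1/(o + 1/o)
a(1)*K(H(6)) = (-5 + 1)²*(6/(1 + 6²)) = (-4)²*(6/(1 + 36)) = 16*(6/37) = 96/37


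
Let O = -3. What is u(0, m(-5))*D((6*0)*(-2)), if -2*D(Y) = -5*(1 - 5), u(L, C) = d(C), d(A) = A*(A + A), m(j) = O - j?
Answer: -80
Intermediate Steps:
m(j) = -3 - j
d(A) = 2*A² (d(A) = A*(2*A) = 2*A²)
u(L, C) = 2*C²
D(Y) = -10 (D(Y) = -(-5)*(1 - 5)/2 = -(-5)*(-4)/2 = -½*20 = -10)
u(0, m(-5))*D((6*0)*(-2)) = (2*(-3 - 1*(-5))²)*(-10) = (2*(-3 + 5)²)*(-10) = (2*2²)*(-10) = (2*4)*(-10) = 8*(-10) = -80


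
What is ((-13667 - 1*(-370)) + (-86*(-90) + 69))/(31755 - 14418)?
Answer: -5488/17337 ≈ -0.31655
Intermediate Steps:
((-13667 - 1*(-370)) + (-86*(-90) + 69))/(31755 - 14418) = ((-13667 + 370) + (7740 + 69))/17337 = (-13297 + 7809)*(1/17337) = -5488*1/17337 = -5488/17337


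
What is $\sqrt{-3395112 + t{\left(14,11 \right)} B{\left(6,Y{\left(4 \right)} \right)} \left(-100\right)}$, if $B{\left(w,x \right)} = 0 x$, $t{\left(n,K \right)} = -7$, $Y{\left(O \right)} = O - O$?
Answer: $14 i \sqrt{17322} \approx 1842.6 i$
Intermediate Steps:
$Y{\left(O \right)} = 0$
$B{\left(w,x \right)} = 0$
$\sqrt{-3395112 + t{\left(14,11 \right)} B{\left(6,Y{\left(4 \right)} \right)} \left(-100\right)} = \sqrt{-3395112 + \left(-7\right) 0 \left(-100\right)} = \sqrt{-3395112 + 0 \left(-100\right)} = \sqrt{-3395112 + 0} = \sqrt{-3395112} = 14 i \sqrt{17322}$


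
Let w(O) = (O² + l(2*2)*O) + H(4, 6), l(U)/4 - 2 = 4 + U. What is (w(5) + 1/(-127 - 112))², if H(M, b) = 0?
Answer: 2891643076/57121 ≈ 50623.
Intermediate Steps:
l(U) = 24 + 4*U (l(U) = 8 + 4*(4 + U) = 8 + (16 + 4*U) = 24 + 4*U)
w(O) = O² + 40*O (w(O) = (O² + (24 + 4*(2*2))*O) + 0 = (O² + (24 + 4*4)*O) + 0 = (O² + (24 + 16)*O) + 0 = (O² + 40*O) + 0 = O² + 40*O)
(w(5) + 1/(-127 - 112))² = (5*(40 + 5) + 1/(-127 - 112))² = (5*45 + 1/(-239))² = (225 - 1/239)² = (53774/239)² = 2891643076/57121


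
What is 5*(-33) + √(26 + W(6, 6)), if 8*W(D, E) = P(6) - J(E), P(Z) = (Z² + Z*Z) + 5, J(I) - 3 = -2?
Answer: -165 + √142/2 ≈ -159.04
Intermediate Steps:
J(I) = 1 (J(I) = 3 - 2 = 1)
P(Z) = 5 + 2*Z² (P(Z) = (Z² + Z²) + 5 = 2*Z² + 5 = 5 + 2*Z²)
W(D, E) = 19/2 (W(D, E) = ((5 + 2*6²) - 1*1)/8 = ((5 + 2*36) - 1)/8 = ((5 + 72) - 1)/8 = (77 - 1)/8 = (⅛)*76 = 19/2)
5*(-33) + √(26 + W(6, 6)) = 5*(-33) + √(26 + 19/2) = -165 + √(71/2) = -165 + √142/2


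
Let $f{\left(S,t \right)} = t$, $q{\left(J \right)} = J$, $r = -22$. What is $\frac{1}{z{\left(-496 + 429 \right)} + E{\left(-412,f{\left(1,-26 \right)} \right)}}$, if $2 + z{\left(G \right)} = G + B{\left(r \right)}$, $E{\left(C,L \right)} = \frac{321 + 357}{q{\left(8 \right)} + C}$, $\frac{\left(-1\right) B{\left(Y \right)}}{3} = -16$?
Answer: $- \frac{202}{4581} \approx -0.044095$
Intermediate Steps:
$B{\left(Y \right)} = 48$ ($B{\left(Y \right)} = \left(-3\right) \left(-16\right) = 48$)
$E{\left(C,L \right)} = \frac{678}{8 + C}$ ($E{\left(C,L \right)} = \frac{321 + 357}{8 + C} = \frac{678}{8 + C}$)
$z{\left(G \right)} = 46 + G$ ($z{\left(G \right)} = -2 + \left(G + 48\right) = -2 + \left(48 + G\right) = 46 + G$)
$\frac{1}{z{\left(-496 + 429 \right)} + E{\left(-412,f{\left(1,-26 \right)} \right)}} = \frac{1}{\left(46 + \left(-496 + 429\right)\right) + \frac{678}{8 - 412}} = \frac{1}{\left(46 - 67\right) + \frac{678}{-404}} = \frac{1}{-21 + 678 \left(- \frac{1}{404}\right)} = \frac{1}{-21 - \frac{339}{202}} = \frac{1}{- \frac{4581}{202}} = - \frac{202}{4581}$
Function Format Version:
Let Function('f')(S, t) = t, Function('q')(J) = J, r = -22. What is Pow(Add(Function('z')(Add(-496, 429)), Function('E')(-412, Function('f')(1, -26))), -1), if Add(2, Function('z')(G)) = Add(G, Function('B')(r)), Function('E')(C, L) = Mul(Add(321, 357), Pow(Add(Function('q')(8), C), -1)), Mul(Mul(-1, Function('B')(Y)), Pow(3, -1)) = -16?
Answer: Rational(-202, 4581) ≈ -0.044095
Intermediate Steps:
Function('B')(Y) = 48 (Function('B')(Y) = Mul(-3, -16) = 48)
Function('E')(C, L) = Mul(678, Pow(Add(8, C), -1)) (Function('E')(C, L) = Mul(Add(321, 357), Pow(Add(8, C), -1)) = Mul(678, Pow(Add(8, C), -1)))
Function('z')(G) = Add(46, G) (Function('z')(G) = Add(-2, Add(G, 48)) = Add(-2, Add(48, G)) = Add(46, G))
Pow(Add(Function('z')(Add(-496, 429)), Function('E')(-412, Function('f')(1, -26))), -1) = Pow(Add(Add(46, Add(-496, 429)), Mul(678, Pow(Add(8, -412), -1))), -1) = Pow(Add(Add(46, -67), Mul(678, Pow(-404, -1))), -1) = Pow(Add(-21, Mul(678, Rational(-1, 404))), -1) = Pow(Add(-21, Rational(-339, 202)), -1) = Pow(Rational(-4581, 202), -1) = Rational(-202, 4581)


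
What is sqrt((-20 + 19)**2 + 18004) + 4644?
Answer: 4644 + sqrt(18005) ≈ 4778.2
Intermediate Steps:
sqrt((-20 + 19)**2 + 18004) + 4644 = sqrt((-1)**2 + 18004) + 4644 = sqrt(1 + 18004) + 4644 = sqrt(18005) + 4644 = 4644 + sqrt(18005)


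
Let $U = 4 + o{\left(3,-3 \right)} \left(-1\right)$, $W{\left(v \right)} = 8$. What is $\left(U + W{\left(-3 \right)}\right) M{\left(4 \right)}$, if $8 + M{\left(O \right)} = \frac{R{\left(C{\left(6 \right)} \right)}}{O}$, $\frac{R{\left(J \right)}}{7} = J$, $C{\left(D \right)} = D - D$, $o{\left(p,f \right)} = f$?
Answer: $-120$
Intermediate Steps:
$C{\left(D \right)} = 0$
$R{\left(J \right)} = 7 J$
$M{\left(O \right)} = -8$ ($M{\left(O \right)} = -8 + \frac{7 \cdot 0}{O} = -8 + \frac{0}{O} = -8 + 0 = -8$)
$U = 7$ ($U = 4 - -3 = 4 + 3 = 7$)
$\left(U + W{\left(-3 \right)}\right) M{\left(4 \right)} = \left(7 + 8\right) \left(-8\right) = 15 \left(-8\right) = -120$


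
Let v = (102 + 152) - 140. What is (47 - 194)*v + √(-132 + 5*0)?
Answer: -16758 + 2*I*√33 ≈ -16758.0 + 11.489*I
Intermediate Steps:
v = 114 (v = 254 - 140 = 114)
(47 - 194)*v + √(-132 + 5*0) = (47 - 194)*114 + √(-132 + 5*0) = -147*114 + √(-132 + 0) = -16758 + √(-132) = -16758 + 2*I*√33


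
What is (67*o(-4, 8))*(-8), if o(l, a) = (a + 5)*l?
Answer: 27872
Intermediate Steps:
o(l, a) = l*(5 + a) (o(l, a) = (5 + a)*l = l*(5 + a))
(67*o(-4, 8))*(-8) = (67*(-4*(5 + 8)))*(-8) = (67*(-4*13))*(-8) = (67*(-52))*(-8) = -3484*(-8) = 27872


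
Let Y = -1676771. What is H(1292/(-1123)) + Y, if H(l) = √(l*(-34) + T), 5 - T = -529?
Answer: -1676771 + √722774030/1123 ≈ -1.6767e+6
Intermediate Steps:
T = 534 (T = 5 - 1*(-529) = 5 + 529 = 534)
H(l) = √(534 - 34*l) (H(l) = √(l*(-34) + 534) = √(-34*l + 534) = √(534 - 34*l))
H(1292/(-1123)) + Y = √(534 - 43928/(-1123)) - 1676771 = √(534 - 43928*(-1)/1123) - 1676771 = √(534 - 34*(-1292/1123)) - 1676771 = √(534 + 43928/1123) - 1676771 = √(643610/1123) - 1676771 = √722774030/1123 - 1676771 = -1676771 + √722774030/1123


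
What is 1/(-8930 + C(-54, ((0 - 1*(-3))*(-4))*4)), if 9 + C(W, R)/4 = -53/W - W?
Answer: -27/236144 ≈ -0.00011434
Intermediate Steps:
C(W, R) = -36 - 212/W - 4*W (C(W, R) = -36 + 4*(-53/W - W) = -36 + 4*(-W - 53/W) = -36 + (-212/W - 4*W) = -36 - 212/W - 4*W)
1/(-8930 + C(-54, ((0 - 1*(-3))*(-4))*4)) = 1/(-8930 + (-36 - 212/(-54) - 4*(-54))) = 1/(-8930 + (-36 - 212*(-1/54) + 216)) = 1/(-8930 + (-36 + 106/27 + 216)) = 1/(-8930 + 4966/27) = 1/(-236144/27) = -27/236144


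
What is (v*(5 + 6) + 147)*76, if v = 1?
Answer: 12008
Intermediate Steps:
(v*(5 + 6) + 147)*76 = (1*(5 + 6) + 147)*76 = (1*11 + 147)*76 = (11 + 147)*76 = 158*76 = 12008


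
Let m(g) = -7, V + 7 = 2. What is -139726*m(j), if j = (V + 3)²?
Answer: 978082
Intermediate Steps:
V = -5 (V = -7 + 2 = -5)
j = 4 (j = (-5 + 3)² = (-2)² = 4)
-139726*m(j) = -139726*(-7) = 978082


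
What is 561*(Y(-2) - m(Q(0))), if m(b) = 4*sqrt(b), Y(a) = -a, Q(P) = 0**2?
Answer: 1122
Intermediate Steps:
Q(P) = 0
561*(Y(-2) - m(Q(0))) = 561*(-1*(-2) - 4*sqrt(0)) = 561*(2 - 4*0) = 561*(2 - 1*0) = 561*(2 + 0) = 561*2 = 1122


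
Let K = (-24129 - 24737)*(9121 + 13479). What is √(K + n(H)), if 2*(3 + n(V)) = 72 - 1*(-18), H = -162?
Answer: I*√1104371558 ≈ 33232.0*I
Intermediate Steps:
K = -1104371600 (K = -48866*22600 = -1104371600)
n(V) = 42 (n(V) = -3 + (72 - 1*(-18))/2 = -3 + (72 + 18)/2 = -3 + (½)*90 = -3 + 45 = 42)
√(K + n(H)) = √(-1104371600 + 42) = √(-1104371558) = I*√1104371558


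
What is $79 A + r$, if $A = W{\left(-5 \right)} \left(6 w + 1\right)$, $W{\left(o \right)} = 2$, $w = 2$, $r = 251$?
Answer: $2305$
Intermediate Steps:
$A = 26$ ($A = 2 \left(6 \cdot 2 + 1\right) = 2 \left(12 + 1\right) = 2 \cdot 13 = 26$)
$79 A + r = 79 \cdot 26 + 251 = 2054 + 251 = 2305$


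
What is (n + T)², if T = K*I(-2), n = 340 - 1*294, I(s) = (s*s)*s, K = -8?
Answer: 12100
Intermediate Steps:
I(s) = s³ (I(s) = s²*s = s³)
n = 46 (n = 340 - 294 = 46)
T = 64 (T = -8*(-2)³ = -8*(-8) = 64)
(n + T)² = (46 + 64)² = 110² = 12100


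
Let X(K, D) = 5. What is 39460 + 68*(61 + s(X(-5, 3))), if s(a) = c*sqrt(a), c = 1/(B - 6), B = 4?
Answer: 43608 - 34*sqrt(5) ≈ 43532.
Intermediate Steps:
c = -1/2 (c = 1/(4 - 6) = 1/(-2) = -1/2 ≈ -0.50000)
s(a) = -sqrt(a)/2
39460 + 68*(61 + s(X(-5, 3))) = 39460 + 68*(61 - sqrt(5)/2) = 39460 + (4148 - 34*sqrt(5)) = 43608 - 34*sqrt(5)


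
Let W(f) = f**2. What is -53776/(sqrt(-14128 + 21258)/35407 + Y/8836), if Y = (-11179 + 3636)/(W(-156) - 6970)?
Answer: -216151954443913836931712/464845652574974839 - 124188514423908570790912*sqrt(7130)/464845652574974839 ≈ -2.3024e+7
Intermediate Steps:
Y = -397/914 (Y = (-11179 + 3636)/((-156)**2 - 6970) = -7543/(24336 - 6970) = -7543/17366 = -7543*1/17366 = -397/914 ≈ -0.43435)
-53776/(sqrt(-14128 + 21258)/35407 + Y/8836) = -53776/(sqrt(-14128 + 21258)/35407 - 397/914/8836) = -53776/(sqrt(7130)*(1/35407) - 397/914*1/8836) = -53776/(sqrt(7130)/35407 - 397/8076104) = -53776/(-397/8076104 + sqrt(7130)/35407)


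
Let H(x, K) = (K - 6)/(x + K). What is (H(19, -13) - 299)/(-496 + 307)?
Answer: 259/162 ≈ 1.5988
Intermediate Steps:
H(x, K) = (-6 + K)/(K + x)
(H(19, -13) - 299)/(-496 + 307) = ((-6 - 13)/(-13 + 19) - 299)/(-496 + 307) = (-19/6 - 299)/(-189) = ((⅙)*(-19) - 299)*(-1/189) = (-19/6 - 299)*(-1/189) = -1813/6*(-1/189) = 259/162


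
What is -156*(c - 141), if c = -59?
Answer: 31200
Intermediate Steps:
-156*(c - 141) = -156*(-59 - 141) = -156*(-200) = 31200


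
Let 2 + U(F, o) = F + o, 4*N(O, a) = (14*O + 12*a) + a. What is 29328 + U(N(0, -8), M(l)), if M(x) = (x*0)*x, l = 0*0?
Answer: 29300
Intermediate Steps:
l = 0
M(x) = 0 (M(x) = 0*x = 0)
N(O, a) = 7*O/2 + 13*a/4 (N(O, a) = ((14*O + 12*a) + a)/4 = ((12*a + 14*O) + a)/4 = (13*a + 14*O)/4 = 7*O/2 + 13*a/4)
U(F, o) = -2 + F + o (U(F, o) = -2 + (F + o) = -2 + F + o)
29328 + U(N(0, -8), M(l)) = 29328 + (-2 + ((7/2)*0 + (13/4)*(-8)) + 0) = 29328 + (-2 + (0 - 26) + 0) = 29328 + (-2 - 26 + 0) = 29328 - 28 = 29300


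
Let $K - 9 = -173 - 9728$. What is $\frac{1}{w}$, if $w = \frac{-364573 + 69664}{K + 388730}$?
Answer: $- \frac{378838}{294909} \approx -1.2846$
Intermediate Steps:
$K = -9892$ ($K = 9 - 9901 = -9892$)
$w = - \frac{294909}{378838}$ ($w = \frac{-364573 + 69664}{-9892 + 388730} = - \frac{294909}{378838} \approx -0.77846$)
$\frac{1}{w} = \frac{1}{- \frac{294909}{378838}} = - \frac{378838}{294909}$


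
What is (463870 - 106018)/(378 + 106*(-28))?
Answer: -178926/1295 ≈ -138.17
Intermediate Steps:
(463870 - 106018)/(378 + 106*(-28)) = 357852/(378 - 2968) = 357852/(-2590) = 357852*(-1/2590) = -178926/1295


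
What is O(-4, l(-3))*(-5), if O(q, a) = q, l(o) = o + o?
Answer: 20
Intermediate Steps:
l(o) = 2*o
O(-4, l(-3))*(-5) = -4*(-5) = 20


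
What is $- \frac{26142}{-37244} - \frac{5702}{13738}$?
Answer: $\frac{36693377}{127914518} \approx 0.28686$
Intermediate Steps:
$- \frac{26142}{-37244} - \frac{5702}{13738} = \left(-26142\right) \left(- \frac{1}{37244}\right) - \frac{2851}{6869} = \frac{13071}{18622} - \frac{2851}{6869} = \frac{36693377}{127914518}$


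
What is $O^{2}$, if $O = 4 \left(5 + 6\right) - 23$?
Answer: $441$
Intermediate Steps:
$O = 21$ ($O = 4 \cdot 11 - 23 = 44 - 23 = 21$)
$O^{2} = 21^{2} = 441$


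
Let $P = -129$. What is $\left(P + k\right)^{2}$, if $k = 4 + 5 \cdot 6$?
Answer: $9025$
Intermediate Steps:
$k = 34$ ($k = 4 + 30 = 34$)
$\left(P + k\right)^{2} = \left(-129 + 34\right)^{2} = \left(-95\right)^{2} = 9025$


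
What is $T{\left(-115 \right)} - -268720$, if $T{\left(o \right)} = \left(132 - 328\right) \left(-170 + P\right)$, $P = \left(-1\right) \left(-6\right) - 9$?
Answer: $302628$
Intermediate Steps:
$P = -3$ ($P = 6 - 9 = -3$)
$T{\left(o \right)} = 33908$ ($T{\left(o \right)} = \left(132 - 328\right) \left(-170 - 3\right) = \left(-196\right) \left(-173\right) = 33908$)
$T{\left(-115 \right)} - -268720 = 33908 - -268720 = 33908 + 268720 = 302628$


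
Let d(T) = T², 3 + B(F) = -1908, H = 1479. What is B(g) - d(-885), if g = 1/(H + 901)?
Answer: -785136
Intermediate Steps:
g = 1/2380 (g = 1/(1479 + 901) = 1/2380 ≈ 0.00042017)
B(F) = -1911 (B(F) = -3 - 1908 = -1911)
B(g) - d(-885) = -1911 - 1*(-885)² = -1911 - 1*783225 = -1911 - 783225 = -785136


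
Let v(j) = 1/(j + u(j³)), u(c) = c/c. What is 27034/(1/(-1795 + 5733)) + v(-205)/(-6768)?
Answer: 146986192007425/1380672 ≈ 1.0646e+8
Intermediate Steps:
u(c) = 1
v(j) = 1/(1 + j) (v(j) = 1/(j + 1) = 1/(1 + j))
27034/(1/(-1795 + 5733)) + v(-205)/(-6768) = 27034/(1/(-1795 + 5733)) + 1/((1 - 205)*(-6768)) = 27034/(1/3938) - 1/6768/(-204) = 27034/(1/3938) - 1/204*(-1/6768) = 27034*3938 + 1/1380672 = 106459892 + 1/1380672 = 146986192007425/1380672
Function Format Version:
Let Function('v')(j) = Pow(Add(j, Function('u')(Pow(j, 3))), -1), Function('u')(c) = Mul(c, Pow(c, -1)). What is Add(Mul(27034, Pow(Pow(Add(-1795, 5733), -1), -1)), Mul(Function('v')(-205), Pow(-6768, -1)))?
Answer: Rational(146986192007425, 1380672) ≈ 1.0646e+8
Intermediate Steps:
Function('u')(c) = 1
Function('v')(j) = Pow(Add(1, j), -1) (Function('v')(j) = Pow(Add(j, 1), -1) = Pow(Add(1, j), -1))
Add(Mul(27034, Pow(Pow(Add(-1795, 5733), -1), -1)), Mul(Function('v')(-205), Pow(-6768, -1))) = Add(Mul(27034, Pow(Pow(Add(-1795, 5733), -1), -1)), Mul(Pow(Add(1, -205), -1), Pow(-6768, -1))) = Add(Mul(27034, Pow(Pow(3938, -1), -1)), Mul(Pow(-204, -1), Rational(-1, 6768))) = Add(Mul(27034, Pow(Rational(1, 3938), -1)), Mul(Rational(-1, 204), Rational(-1, 6768))) = Add(Mul(27034, 3938), Rational(1, 1380672)) = Add(106459892, Rational(1, 1380672)) = Rational(146986192007425, 1380672)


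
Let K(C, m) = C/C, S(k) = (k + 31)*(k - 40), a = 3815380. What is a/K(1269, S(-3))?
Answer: 3815380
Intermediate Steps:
S(k) = (-40 + k)*(31 + k) (S(k) = (31 + k)*(-40 + k) = (-40 + k)*(31 + k))
K(C, m) = 1
a/K(1269, S(-3)) = 3815380/1 = 3815380*1 = 3815380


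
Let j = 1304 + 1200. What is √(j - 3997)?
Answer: I*√1493 ≈ 38.639*I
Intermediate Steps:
j = 2504
√(j - 3997) = √(2504 - 3997) = √(-1493) = I*√1493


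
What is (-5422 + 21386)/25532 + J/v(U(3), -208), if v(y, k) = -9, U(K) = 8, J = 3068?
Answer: -1503625/4419 ≈ -340.26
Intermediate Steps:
(-5422 + 21386)/25532 + J/v(U(3), -208) = (-5422 + 21386)/25532 + 3068/(-9) = 15964*(1/25532) + 3068*(-⅑) = 307/491 - 3068/9 = -1503625/4419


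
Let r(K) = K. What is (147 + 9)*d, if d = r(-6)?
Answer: -936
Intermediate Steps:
d = -6
(147 + 9)*d = (147 + 9)*(-6) = 156*(-6) = -936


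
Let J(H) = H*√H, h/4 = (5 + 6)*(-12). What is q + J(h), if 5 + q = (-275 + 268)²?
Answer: 44 - 2112*I*√33 ≈ 44.0 - 12133.0*I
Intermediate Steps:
h = -528 (h = 4*((5 + 6)*(-12)) = 4*(11*(-12)) = 4*(-132) = -528)
q = 44 (q = -5 + (-275 + 268)² = -5 + (-7)² = -5 + 49 = 44)
J(H) = H^(3/2)
q + J(h) = 44 + (-528)^(3/2) = 44 - 2112*I*√33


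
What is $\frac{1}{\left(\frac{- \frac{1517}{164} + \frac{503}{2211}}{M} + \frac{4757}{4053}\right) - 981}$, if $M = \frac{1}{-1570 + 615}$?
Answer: $\frac{11948244}{91244704247} \approx 0.00013095$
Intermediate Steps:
$M = - \frac{1}{955}$ ($M = \frac{1}{-955} = - \frac{1}{955} \approx -0.0010471$)
$\frac{1}{\left(\frac{- \frac{1517}{164} + \frac{503}{2211}}{M} + \frac{4757}{4053}\right) - 981} = \frac{1}{\left(\frac{- \frac{1517}{164} + \frac{503}{2211}}{- \frac{1}{955}} + \frac{4757}{4053}\right) - 981} = \frac{1}{\left(\left(\left(-1517\right) \frac{1}{164} + 503 \cdot \frac{1}{2211}\right) \left(-955\right) + 4757 \cdot \frac{1}{4053}\right) - 981} = \frac{1}{\left(\left(- \frac{37}{4} + \frac{503}{2211}\right) \left(-955\right) + \frac{4757}{4053}\right) - 981} = \frac{1}{\left(\left(- \frac{79795}{8844}\right) \left(-955\right) + \frac{4757}{4053}\right) - 981} = \frac{1}{\left(\frac{76204225}{8844} + \frac{4757}{4053}\right) - 981} = \frac{1}{\frac{102965931611}{11948244} - 981} = \frac{1}{\frac{91244704247}{11948244}} = \frac{11948244}{91244704247}$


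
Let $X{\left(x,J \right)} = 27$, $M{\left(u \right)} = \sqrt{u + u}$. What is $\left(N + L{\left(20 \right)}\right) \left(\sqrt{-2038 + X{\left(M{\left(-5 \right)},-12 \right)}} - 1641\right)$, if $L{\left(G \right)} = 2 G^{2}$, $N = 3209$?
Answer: $-6578769 + 4009 i \sqrt{2011} \approx -6.5788 \cdot 10^{6} + 1.7978 \cdot 10^{5} i$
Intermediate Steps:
$M{\left(u \right)} = \sqrt{2} \sqrt{u}$ ($M{\left(u \right)} = \sqrt{2 u} = \sqrt{2} \sqrt{u}$)
$\left(N + L{\left(20 \right)}\right) \left(\sqrt{-2038 + X{\left(M{\left(-5 \right)},-12 \right)}} - 1641\right) = \left(3209 + 2 \cdot 20^{2}\right) \left(\sqrt{-2038 + 27} - 1641\right) = \left(3209 + 2 \cdot 400\right) \left(\sqrt{-2011} - 1641\right) = \left(3209 + 800\right) \left(i \sqrt{2011} - 1641\right) = 4009 \left(-1641 + i \sqrt{2011}\right) = -6578769 + 4009 i \sqrt{2011}$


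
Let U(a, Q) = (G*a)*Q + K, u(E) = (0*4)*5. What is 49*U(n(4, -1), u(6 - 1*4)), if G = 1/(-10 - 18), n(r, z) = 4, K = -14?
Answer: -686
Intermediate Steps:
G = -1/28 (G = 1/(-28) = -1/28 ≈ -0.035714)
u(E) = 0 (u(E) = 0*5 = 0)
U(a, Q) = -14 - Q*a/28 (U(a, Q) = (-a/28)*Q - 14 = -Q*a/28 - 14 = -14 - Q*a/28)
49*U(n(4, -1), u(6 - 1*4)) = 49*(-14 - 1/28*0*4) = 49*(-14 + 0) = 49*(-14) = -686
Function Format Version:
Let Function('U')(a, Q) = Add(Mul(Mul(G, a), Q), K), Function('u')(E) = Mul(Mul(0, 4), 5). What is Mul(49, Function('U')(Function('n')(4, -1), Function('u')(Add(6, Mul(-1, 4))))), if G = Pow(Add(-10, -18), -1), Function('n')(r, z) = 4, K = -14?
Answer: -686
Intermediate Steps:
G = Rational(-1, 28) (G = Pow(-28, -1) = Rational(-1, 28) ≈ -0.035714)
Function('u')(E) = 0 (Function('u')(E) = Mul(0, 5) = 0)
Function('U')(a, Q) = Add(-14, Mul(Rational(-1, 28), Q, a)) (Function('U')(a, Q) = Add(Mul(Mul(Rational(-1, 28), a), Q), -14) = Add(Mul(Rational(-1, 28), Q, a), -14) = Add(-14, Mul(Rational(-1, 28), Q, a)))
Mul(49, Function('U')(Function('n')(4, -1), Function('u')(Add(6, Mul(-1, 4))))) = Mul(49, Add(-14, Mul(Rational(-1, 28), 0, 4))) = Mul(49, Add(-14, 0)) = Mul(49, -14) = -686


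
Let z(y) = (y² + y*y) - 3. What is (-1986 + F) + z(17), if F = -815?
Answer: -2226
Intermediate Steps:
z(y) = -3 + 2*y² (z(y) = (y² + y²) - 3 = 2*y² - 3 = -3 + 2*y²)
(-1986 + F) + z(17) = (-1986 - 815) + (-3 + 2*17²) = -2801 + (-3 + 2*289) = -2801 + (-3 + 578) = -2801 + 575 = -2226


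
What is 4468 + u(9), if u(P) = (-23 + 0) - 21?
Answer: 4424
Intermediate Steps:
u(P) = -44 (u(P) = -23 - 21 = -44)
4468 + u(9) = 4468 - 44 = 4424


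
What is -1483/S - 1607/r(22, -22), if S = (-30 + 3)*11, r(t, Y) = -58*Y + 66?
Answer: 137537/36234 ≈ 3.7958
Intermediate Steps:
r(t, Y) = 66 - 58*Y
S = -297 (S = -27*11 = -297)
-1483/S - 1607/r(22, -22) = -1483/(-297) - 1607/(66 - 58*(-22)) = -1483*(-1/297) - 1607/(66 + 1276) = 1483/297 - 1607/1342 = 137537/36234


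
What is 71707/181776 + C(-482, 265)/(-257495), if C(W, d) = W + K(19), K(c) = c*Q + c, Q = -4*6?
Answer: 2661606587/6686630160 ≈ 0.39805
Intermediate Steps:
Q = -24
K(c) = -23*c (K(c) = c*(-24) + c = -24*c + c = -23*c)
C(W, d) = -437 + W (C(W, d) = W - 23*19 = W - 437 = -437 + W)
71707/181776 + C(-482, 265)/(-257495) = 71707/181776 + (-437 - 482)/(-257495) = 71707*(1/181776) - 919*(-1/257495) = 71707/181776 + 919/257495 = 2661606587/6686630160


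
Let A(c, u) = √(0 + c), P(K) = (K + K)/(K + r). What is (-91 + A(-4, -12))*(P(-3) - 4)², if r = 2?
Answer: -364 + 8*I ≈ -364.0 + 8.0*I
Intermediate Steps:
P(K) = 2*K/(2 + K) (P(K) = (K + K)/(K + 2) = (2*K)/(2 + K) = 2*K/(2 + K))
A(c, u) = √c
(-91 + A(-4, -12))*(P(-3) - 4)² = (-91 + √(-4))*(2*(-3)/(2 - 3) - 4)² = (-91 + 2*I)*(2*(-3)/(-1) - 4)² = (-91 + 2*I)*(2*(-3)*(-1) - 4)² = (-91 + 2*I)*(6 - 4)² = (-91 + 2*I)*2² = (-91 + 2*I)*4 = -364 + 8*I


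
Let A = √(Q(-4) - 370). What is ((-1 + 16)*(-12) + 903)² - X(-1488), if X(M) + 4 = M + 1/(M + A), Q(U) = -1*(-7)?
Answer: 386963691845/738169 + 11*I*√3/2214507 ≈ 5.2422e+5 + 8.6035e-6*I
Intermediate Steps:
Q(U) = 7
A = 11*I*√3 (A = √(7 - 370) = √(-363) = 11*I*√3 ≈ 19.053*I)
X(M) = -4 + M + 1/(M + 11*I*√3) (X(M) = -4 + (M + 1/(M + 11*I*√3)) = -4 + M + 1/(M + 11*I*√3))
((-1 + 16)*(-12) + 903)² - X(-1488) = ((-1 + 16)*(-12) + 903)² - (1 + (-1488)² - 4*(-1488) - 44*I*√3 + 11*I*(-1488)*√3)/(-1488 + 11*I*√3) = (15*(-12) + 903)² - (1 + 2214144 + 5952 - 44*I*√3 - 16368*I*√3)/(-1488 + 11*I*√3) = (-180 + 903)² - (2220097 - 16412*I*√3)/(-1488 + 11*I*√3) = 723² - (2220097 - 16412*I*√3)/(-1488 + 11*I*√3) = 522729 - (2220097 - 16412*I*√3)/(-1488 + 11*I*√3)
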